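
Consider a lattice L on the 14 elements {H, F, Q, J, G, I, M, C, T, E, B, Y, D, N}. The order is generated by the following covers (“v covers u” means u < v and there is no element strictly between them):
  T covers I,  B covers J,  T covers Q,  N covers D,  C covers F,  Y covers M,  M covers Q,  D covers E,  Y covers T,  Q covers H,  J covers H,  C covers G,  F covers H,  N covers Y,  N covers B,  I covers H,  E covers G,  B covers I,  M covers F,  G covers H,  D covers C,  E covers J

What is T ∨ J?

N

Common upper bounds of {T, J}: N.
The least among these is N.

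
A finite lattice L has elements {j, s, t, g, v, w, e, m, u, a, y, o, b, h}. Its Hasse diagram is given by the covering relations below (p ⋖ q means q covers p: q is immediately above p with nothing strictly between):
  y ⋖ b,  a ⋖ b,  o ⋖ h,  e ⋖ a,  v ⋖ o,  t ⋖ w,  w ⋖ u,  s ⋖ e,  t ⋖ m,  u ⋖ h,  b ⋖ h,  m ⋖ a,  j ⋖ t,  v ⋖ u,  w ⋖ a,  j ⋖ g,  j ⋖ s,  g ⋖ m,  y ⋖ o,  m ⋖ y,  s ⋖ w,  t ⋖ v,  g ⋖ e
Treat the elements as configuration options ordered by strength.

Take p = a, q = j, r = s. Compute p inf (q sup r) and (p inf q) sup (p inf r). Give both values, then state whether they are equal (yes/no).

q sup r = s, so p inf (q sup r) = a inf s = s.
p inf q = j and p inf r = s, so (p inf q) sup (p inf r) = j sup s = s.
Equal: yes.

s; s; yes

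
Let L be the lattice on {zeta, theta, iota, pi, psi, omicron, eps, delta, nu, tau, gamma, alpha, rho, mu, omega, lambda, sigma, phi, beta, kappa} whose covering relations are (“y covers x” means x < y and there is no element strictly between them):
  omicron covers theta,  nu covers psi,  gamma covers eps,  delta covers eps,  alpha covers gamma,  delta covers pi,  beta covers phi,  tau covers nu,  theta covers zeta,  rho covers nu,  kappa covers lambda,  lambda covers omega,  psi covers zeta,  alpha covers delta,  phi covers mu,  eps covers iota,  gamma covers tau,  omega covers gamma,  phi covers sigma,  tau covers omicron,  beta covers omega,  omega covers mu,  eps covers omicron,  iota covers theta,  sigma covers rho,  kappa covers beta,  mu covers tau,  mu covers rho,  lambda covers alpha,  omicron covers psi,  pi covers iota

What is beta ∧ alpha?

Common lower bounds of {beta, alpha}: eps, gamma, iota, nu, omicron, psi, tau, theta, zeta.
The greatest among these is gamma.

gamma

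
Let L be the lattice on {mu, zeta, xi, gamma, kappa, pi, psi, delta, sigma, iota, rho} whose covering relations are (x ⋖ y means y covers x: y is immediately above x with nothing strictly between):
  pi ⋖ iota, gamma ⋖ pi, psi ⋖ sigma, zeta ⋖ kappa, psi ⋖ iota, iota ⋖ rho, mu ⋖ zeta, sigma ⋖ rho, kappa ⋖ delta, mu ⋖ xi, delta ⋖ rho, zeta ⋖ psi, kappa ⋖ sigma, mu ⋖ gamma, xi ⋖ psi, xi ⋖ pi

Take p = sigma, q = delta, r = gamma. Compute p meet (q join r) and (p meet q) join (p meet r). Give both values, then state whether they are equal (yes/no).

sigma; kappa; no

q join r = rho, so p meet (q join r) = sigma meet rho = sigma.
p meet q = kappa and p meet r = mu, so (p meet q) join (p meet r) = kappa join mu = kappa.
Equal: no.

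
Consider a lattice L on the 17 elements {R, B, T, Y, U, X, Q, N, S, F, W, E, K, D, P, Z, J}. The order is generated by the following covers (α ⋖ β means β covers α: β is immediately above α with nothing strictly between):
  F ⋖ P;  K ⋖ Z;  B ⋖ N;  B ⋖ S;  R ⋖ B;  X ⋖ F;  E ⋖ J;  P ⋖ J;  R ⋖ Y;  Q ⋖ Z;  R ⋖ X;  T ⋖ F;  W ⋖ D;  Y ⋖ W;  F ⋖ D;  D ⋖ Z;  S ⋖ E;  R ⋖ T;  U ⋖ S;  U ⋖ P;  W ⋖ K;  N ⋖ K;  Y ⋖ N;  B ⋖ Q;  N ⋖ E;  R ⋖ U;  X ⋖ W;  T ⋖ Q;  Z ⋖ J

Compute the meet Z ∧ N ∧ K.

N

Common lower bounds of {Z, N, K}: B, N, R, Y.
The greatest among these is N.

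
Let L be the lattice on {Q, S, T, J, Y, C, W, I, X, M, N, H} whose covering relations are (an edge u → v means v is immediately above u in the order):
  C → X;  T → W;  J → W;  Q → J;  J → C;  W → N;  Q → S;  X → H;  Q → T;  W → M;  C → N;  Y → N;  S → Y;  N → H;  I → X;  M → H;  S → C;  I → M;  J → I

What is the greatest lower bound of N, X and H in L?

C

Common lower bounds of {N, X, H}: C, J, Q, S.
The greatest among these is C.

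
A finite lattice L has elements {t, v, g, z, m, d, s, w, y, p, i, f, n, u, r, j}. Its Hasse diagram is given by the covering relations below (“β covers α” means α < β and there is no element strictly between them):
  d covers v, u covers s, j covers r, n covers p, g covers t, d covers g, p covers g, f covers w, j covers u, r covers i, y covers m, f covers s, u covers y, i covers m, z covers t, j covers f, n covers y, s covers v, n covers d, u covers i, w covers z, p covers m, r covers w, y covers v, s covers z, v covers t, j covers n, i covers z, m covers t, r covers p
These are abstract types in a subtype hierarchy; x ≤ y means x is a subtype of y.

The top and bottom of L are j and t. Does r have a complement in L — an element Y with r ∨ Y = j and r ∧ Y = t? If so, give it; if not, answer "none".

v

Need Y with r ∨ Y = j and r ∧ Y = t.
Checking each element gives: v.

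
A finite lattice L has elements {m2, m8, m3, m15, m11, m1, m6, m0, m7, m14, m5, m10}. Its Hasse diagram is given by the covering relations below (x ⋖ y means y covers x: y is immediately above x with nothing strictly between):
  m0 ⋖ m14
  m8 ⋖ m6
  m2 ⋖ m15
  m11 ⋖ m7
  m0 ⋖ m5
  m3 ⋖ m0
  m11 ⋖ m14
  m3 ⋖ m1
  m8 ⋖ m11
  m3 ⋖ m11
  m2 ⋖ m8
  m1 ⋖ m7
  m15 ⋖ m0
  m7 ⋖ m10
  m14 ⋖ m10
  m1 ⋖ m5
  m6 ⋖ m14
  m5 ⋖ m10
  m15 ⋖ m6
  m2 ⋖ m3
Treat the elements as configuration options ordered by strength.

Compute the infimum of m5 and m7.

m1

Common lower bounds of {m5, m7}: m1, m2, m3.
The greatest among these is m1.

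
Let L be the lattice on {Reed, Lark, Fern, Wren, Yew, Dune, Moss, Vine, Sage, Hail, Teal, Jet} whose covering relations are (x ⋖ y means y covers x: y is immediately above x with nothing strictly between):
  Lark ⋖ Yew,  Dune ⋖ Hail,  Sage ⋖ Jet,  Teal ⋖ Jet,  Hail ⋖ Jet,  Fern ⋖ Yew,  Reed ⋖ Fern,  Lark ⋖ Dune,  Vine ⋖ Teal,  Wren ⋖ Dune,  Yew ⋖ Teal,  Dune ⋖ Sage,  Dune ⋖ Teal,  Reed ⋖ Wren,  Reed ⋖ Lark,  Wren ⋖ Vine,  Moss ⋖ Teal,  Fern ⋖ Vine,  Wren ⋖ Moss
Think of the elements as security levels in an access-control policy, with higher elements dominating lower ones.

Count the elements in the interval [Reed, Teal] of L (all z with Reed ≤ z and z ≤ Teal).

The interval [Reed, Teal] = {Dune, Fern, Lark, Moss, Reed, Teal, Vine, Wren, Yew}, which has 9 elements.

9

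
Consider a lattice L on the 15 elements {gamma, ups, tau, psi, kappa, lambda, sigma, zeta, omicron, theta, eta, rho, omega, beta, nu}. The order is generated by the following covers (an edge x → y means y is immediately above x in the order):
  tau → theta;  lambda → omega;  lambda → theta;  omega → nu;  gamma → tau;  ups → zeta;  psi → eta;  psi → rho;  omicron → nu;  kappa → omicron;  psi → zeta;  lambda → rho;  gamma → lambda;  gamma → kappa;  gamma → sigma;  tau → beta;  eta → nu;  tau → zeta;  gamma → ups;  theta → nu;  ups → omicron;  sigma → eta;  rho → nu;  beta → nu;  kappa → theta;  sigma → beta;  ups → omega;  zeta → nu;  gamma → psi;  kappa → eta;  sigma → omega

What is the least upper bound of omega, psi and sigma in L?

Common upper bounds of {omega, psi, sigma}: nu.
The least among these is nu.

nu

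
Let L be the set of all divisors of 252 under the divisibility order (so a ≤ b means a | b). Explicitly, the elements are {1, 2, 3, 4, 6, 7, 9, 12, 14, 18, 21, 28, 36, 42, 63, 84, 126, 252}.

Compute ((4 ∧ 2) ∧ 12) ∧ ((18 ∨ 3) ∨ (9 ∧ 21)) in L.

4 ∧ 2 = 2
2 ∧ 12 = 2
18 ∨ 3 = 18
9 ∧ 21 = 3
18 ∨ 3 = 18
2 ∧ 18 = 2

2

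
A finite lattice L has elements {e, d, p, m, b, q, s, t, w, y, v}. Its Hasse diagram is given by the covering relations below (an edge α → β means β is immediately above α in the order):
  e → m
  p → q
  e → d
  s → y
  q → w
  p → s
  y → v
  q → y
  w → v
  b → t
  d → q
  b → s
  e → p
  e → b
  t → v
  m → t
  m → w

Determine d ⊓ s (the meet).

e

Common lower bounds of {d, s}: e.
The greatest among these is e.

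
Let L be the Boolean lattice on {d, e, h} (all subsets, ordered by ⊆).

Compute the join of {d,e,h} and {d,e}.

Common upper bounds of {{d,e,h}, {d,e}}: {d,e,h}.
The least among these is {d,e,h}.

{d,e,h}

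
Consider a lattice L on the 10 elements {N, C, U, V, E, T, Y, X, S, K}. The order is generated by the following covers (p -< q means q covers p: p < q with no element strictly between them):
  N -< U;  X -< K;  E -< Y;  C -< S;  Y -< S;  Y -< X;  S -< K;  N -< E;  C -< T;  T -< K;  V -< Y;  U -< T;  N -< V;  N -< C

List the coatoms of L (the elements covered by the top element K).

S, T, X

The coatoms are exactly the elements covered by K: S, T, X.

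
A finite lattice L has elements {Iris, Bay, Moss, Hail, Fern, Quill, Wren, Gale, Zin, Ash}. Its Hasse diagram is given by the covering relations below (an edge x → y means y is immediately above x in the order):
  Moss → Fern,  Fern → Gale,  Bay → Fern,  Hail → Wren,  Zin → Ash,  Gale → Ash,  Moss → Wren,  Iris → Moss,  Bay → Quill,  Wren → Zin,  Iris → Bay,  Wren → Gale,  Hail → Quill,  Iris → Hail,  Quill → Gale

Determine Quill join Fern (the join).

Common upper bounds of {Quill, Fern}: Ash, Gale.
The least among these is Gale.

Gale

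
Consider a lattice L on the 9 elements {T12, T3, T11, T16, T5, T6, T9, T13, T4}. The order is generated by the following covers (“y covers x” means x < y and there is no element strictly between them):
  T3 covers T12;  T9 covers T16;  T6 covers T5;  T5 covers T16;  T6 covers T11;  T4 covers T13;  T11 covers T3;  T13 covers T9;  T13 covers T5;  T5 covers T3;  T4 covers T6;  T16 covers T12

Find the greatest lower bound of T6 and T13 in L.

T5

Common lower bounds of {T6, T13}: T12, T16, T3, T5.
The greatest among these is T5.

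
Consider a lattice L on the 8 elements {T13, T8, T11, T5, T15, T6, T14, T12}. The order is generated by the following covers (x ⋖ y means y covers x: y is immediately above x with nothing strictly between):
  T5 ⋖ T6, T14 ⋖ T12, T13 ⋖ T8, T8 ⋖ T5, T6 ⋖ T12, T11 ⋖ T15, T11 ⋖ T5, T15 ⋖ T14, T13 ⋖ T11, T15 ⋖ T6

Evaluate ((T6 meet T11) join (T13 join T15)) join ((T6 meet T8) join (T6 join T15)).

T6

T6 ∧ T11 = T11
T13 ∨ T15 = T15
T11 ∨ T15 = T15
T6 ∧ T8 = T8
T6 ∨ T15 = T6
T8 ∨ T6 = T6
T15 ∨ T6 = T6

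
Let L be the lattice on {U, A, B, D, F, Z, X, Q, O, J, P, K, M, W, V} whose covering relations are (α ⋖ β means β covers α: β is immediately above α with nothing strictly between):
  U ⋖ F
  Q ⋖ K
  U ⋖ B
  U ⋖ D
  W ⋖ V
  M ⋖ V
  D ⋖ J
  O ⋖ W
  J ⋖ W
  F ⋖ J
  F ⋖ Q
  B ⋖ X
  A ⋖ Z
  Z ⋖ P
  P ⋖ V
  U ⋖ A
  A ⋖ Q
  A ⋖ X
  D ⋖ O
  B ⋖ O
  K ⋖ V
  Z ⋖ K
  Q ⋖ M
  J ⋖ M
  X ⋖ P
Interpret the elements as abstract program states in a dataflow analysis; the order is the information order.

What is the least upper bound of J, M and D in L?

M

Common upper bounds of {J, M, D}: M, V.
The least among these is M.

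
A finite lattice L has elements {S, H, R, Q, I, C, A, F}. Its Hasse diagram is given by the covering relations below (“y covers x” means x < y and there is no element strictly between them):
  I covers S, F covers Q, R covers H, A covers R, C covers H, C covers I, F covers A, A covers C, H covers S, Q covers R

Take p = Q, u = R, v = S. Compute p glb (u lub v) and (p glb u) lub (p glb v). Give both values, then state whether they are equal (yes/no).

u lub v = R, so p glb (u lub v) = Q glb R = R.
p glb u = R and p glb v = S, so (p glb u) lub (p glb v) = R lub S = R.
Equal: yes.

R; R; yes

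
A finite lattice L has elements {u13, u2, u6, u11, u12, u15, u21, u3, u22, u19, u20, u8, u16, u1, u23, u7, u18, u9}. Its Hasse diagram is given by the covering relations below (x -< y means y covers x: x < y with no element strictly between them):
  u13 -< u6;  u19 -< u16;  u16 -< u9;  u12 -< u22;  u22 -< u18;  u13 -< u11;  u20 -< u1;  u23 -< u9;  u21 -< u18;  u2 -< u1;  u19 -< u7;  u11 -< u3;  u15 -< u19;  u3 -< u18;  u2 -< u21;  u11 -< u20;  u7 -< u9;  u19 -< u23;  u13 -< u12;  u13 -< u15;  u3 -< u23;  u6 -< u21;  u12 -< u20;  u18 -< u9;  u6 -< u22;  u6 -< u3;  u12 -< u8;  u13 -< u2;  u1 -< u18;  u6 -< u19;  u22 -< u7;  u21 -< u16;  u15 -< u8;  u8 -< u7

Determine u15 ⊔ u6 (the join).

Common upper bounds of {u15, u6}: u16, u19, u23, u7, u9.
The least among these is u19.

u19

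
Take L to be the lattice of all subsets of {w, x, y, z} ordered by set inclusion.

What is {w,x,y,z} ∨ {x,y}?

Under ⊆, join is union: {w,x,y,z} ∪ {x,y} = {w,x,y,z}.

{w,x,y,z}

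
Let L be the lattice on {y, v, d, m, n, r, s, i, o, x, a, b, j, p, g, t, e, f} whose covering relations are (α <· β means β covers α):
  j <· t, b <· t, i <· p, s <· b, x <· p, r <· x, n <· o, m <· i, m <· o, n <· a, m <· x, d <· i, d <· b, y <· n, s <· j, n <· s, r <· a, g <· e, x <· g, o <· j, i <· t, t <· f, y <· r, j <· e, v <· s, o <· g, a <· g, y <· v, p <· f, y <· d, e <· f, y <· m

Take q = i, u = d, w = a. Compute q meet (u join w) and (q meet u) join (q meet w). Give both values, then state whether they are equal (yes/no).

i; d; no

u join w = f, so q meet (u join w) = i meet f = i.
q meet u = d and q meet w = y, so (q meet u) join (q meet w) = d join y = d.
Equal: no.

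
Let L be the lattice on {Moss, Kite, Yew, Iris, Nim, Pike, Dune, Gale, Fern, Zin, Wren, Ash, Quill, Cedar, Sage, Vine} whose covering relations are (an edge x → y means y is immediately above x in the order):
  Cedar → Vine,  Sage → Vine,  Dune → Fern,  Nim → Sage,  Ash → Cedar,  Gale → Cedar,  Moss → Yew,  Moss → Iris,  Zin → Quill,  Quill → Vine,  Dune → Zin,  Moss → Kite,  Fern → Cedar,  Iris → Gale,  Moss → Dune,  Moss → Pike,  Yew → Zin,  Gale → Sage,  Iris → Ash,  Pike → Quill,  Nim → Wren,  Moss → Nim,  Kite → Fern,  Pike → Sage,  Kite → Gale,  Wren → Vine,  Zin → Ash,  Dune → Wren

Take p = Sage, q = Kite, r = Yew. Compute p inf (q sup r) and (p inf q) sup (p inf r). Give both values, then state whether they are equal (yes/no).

Gale; Kite; no

q sup r = Cedar, so p inf (q sup r) = Sage inf Cedar = Gale.
p inf q = Kite and p inf r = Moss, so (p inf q) sup (p inf r) = Kite sup Moss = Kite.
Equal: no.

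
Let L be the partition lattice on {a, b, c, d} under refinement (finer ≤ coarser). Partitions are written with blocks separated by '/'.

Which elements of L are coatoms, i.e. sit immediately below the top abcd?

a/bcd, ab/cd, abc/d, abd/c, ac/bd, acd/b, ad/bc

The coatoms are exactly the elements covered by abcd: a/bcd, ab/cd, abc/d, abd/c, ac/bd, acd/b, ad/bc.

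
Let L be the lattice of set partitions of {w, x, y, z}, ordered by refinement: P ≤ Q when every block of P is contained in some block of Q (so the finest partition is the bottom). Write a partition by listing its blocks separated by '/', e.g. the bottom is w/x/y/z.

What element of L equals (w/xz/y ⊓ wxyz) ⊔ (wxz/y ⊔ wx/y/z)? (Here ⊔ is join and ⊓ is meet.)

w/xz/y ∧ wxyz = w/xz/y
wxz/y ∨ wx/y/z = wxz/y
w/xz/y ∨ wxz/y = wxz/y

wxz/y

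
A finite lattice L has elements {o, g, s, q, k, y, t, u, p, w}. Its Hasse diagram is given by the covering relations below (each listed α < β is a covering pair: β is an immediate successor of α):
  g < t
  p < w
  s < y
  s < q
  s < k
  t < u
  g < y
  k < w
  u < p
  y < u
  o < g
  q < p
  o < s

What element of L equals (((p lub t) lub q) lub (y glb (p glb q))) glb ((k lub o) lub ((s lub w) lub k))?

p

p ∨ t = p
p ∨ q = p
p ∧ q = q
y ∧ q = s
p ∨ s = p
k ∨ o = k
s ∨ w = w
w ∨ k = w
k ∨ w = w
p ∧ w = p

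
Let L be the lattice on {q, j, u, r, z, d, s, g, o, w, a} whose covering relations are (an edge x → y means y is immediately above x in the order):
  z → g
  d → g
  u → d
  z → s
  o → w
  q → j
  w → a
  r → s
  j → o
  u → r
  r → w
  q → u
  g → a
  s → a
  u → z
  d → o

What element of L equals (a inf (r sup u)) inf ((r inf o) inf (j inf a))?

r ∨ u = r
a ∧ r = r
r ∧ o = u
j ∧ a = j
u ∧ j = q
r ∧ q = q

q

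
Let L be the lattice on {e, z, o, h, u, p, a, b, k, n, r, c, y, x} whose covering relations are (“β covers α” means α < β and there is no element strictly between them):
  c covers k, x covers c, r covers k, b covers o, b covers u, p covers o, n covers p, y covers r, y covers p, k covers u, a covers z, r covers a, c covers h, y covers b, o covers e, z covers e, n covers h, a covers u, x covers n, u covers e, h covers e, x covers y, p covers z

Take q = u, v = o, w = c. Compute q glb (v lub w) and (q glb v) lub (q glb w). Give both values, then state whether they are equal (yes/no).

u; u; yes

v lub w = x, so q glb (v lub w) = u glb x = u.
q glb v = e and q glb w = u, so (q glb v) lub (q glb w) = e lub u = u.
Equal: yes.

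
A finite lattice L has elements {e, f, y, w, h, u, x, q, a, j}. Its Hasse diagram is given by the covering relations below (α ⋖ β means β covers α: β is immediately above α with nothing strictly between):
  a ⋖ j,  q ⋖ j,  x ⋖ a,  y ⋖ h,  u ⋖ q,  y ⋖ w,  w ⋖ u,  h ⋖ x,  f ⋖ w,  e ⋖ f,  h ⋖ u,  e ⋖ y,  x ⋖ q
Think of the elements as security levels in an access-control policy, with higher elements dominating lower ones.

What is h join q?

Common upper bounds of {h, q}: j, q.
The least among these is q.

q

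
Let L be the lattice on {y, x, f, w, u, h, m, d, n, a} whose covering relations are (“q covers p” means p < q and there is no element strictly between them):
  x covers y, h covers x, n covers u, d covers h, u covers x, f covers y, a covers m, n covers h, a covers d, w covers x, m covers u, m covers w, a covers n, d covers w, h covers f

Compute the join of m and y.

Common upper bounds of {m, y}: a, m.
The least among these is m.

m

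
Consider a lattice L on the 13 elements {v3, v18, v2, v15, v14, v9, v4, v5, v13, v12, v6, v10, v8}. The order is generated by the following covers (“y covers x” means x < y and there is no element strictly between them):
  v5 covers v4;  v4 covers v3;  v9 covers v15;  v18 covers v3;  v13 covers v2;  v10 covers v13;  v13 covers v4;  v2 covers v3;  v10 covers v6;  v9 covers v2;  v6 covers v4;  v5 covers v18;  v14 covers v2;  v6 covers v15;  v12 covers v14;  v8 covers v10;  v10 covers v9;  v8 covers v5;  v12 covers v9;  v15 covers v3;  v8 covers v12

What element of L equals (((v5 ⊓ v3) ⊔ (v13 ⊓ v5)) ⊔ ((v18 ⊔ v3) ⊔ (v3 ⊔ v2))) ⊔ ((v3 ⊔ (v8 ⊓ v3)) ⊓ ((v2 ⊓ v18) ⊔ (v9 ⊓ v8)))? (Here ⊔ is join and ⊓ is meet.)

v8

v5 ∧ v3 = v3
v13 ∧ v5 = v4
v3 ∨ v4 = v4
v18 ∨ v3 = v18
v3 ∨ v2 = v2
v18 ∨ v2 = v8
v4 ∨ v8 = v8
v8 ∧ v3 = v3
v3 ∨ v3 = v3
v2 ∧ v18 = v3
v9 ∧ v8 = v9
v3 ∨ v9 = v9
v3 ∧ v9 = v3
v8 ∨ v3 = v8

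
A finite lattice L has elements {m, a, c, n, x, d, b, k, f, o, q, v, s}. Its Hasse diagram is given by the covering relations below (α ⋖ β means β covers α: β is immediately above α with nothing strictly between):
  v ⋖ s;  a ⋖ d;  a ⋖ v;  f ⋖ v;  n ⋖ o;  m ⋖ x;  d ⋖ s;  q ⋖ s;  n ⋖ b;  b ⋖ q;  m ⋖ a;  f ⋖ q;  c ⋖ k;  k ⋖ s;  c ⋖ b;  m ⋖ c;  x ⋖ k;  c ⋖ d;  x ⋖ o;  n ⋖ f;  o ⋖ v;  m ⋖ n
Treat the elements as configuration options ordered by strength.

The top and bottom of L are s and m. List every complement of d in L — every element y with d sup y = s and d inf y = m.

f, n, o, x

Need y with d ∨ y = s and d ∧ y = m.
Checking each element gives: f, n, o, x.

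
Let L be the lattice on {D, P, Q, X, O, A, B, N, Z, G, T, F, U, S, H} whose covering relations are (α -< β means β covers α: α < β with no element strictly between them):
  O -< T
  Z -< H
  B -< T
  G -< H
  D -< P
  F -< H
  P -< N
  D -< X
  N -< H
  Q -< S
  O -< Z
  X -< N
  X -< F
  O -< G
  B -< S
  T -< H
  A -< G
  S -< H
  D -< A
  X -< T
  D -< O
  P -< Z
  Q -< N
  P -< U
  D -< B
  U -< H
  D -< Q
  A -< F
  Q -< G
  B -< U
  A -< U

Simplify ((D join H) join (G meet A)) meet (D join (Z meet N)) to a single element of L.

D ∨ H = H
G ∧ A = A
H ∨ A = H
Z ∧ N = P
D ∨ P = P
H ∧ P = P

P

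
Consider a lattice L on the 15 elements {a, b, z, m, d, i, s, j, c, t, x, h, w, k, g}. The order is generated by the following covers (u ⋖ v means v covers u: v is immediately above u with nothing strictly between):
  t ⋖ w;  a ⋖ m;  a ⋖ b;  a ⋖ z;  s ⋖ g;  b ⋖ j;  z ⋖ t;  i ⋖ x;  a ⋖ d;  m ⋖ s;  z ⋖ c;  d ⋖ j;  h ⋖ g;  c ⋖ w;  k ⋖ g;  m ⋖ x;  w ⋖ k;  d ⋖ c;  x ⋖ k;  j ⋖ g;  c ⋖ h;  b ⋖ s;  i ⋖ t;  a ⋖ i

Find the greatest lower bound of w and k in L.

w

Common lower bounds of {w, k}: a, c, d, i, t, w, z.
The greatest among these is w.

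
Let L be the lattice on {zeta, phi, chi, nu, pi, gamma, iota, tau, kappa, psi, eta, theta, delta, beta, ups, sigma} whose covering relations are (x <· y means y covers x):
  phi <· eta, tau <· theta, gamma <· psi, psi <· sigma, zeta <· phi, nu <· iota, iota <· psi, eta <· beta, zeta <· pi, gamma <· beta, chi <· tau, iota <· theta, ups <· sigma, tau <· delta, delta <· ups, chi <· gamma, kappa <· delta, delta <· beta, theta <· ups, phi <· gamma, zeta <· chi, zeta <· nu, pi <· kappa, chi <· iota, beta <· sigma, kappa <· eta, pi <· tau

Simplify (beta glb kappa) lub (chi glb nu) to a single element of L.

beta ∧ kappa = kappa
chi ∧ nu = zeta
kappa ∨ zeta = kappa

kappa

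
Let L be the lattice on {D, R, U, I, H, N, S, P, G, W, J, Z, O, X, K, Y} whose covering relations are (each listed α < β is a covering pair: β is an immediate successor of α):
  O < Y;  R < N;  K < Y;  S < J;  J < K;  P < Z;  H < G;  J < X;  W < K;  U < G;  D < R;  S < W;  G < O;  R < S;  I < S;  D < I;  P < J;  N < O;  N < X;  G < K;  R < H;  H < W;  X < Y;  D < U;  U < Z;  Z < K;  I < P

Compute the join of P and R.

J

Common upper bounds of {P, R}: J, K, X, Y.
The least among these is J.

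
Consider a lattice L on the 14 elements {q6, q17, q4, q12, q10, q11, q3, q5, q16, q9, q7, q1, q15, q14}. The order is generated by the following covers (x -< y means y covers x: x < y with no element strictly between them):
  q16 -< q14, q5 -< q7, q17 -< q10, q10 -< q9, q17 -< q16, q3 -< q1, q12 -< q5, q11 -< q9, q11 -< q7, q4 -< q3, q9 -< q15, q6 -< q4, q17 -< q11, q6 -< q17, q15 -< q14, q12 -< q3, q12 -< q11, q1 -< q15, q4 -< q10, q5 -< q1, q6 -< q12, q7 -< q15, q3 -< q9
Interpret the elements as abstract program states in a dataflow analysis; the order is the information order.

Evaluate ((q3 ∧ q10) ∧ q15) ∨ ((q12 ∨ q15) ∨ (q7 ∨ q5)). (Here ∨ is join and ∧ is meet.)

q3 ∧ q10 = q4
q4 ∧ q15 = q4
q12 ∨ q15 = q15
q7 ∨ q5 = q7
q15 ∨ q7 = q15
q4 ∨ q15 = q15

q15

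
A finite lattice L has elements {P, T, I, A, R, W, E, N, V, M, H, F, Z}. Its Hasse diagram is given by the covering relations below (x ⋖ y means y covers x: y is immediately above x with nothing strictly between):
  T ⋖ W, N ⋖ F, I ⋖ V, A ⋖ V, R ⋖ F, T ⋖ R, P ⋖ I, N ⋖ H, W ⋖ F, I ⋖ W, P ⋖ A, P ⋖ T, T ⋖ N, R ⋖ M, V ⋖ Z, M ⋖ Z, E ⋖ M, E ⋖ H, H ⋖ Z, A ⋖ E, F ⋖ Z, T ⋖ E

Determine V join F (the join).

Common upper bounds of {V, F}: Z.
The least among these is Z.

Z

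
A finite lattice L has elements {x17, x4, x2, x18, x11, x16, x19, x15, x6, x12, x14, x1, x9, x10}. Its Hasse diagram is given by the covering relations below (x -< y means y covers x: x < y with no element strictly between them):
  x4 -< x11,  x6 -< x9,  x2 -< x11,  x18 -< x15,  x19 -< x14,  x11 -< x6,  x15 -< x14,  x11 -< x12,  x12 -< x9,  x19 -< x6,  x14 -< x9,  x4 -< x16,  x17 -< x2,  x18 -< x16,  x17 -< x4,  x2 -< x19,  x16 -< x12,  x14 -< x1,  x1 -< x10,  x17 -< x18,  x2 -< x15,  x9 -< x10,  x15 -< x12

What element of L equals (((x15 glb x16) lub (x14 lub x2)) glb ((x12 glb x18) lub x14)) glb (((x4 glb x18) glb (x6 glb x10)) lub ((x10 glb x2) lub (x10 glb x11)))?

x15 ∧ x16 = x18
x14 ∨ x2 = x14
x18 ∨ x14 = x14
x12 ∧ x18 = x18
x18 ∨ x14 = x14
x14 ∧ x14 = x14
x4 ∧ x18 = x17
x6 ∧ x10 = x6
x17 ∧ x6 = x17
x10 ∧ x2 = x2
x10 ∧ x11 = x11
x2 ∨ x11 = x11
x17 ∨ x11 = x11
x14 ∧ x11 = x2

x2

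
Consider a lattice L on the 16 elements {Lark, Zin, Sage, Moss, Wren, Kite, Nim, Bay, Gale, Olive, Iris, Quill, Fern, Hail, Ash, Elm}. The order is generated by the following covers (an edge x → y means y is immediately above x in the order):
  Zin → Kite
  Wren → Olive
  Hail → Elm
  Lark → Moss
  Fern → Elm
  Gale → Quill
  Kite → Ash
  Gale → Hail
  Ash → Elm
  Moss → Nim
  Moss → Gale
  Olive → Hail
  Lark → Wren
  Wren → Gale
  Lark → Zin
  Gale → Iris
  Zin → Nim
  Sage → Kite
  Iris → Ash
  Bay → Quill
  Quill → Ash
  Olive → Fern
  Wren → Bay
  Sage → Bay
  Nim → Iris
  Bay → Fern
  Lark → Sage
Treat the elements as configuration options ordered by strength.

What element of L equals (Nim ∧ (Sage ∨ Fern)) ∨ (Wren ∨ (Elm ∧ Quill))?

Sage ∨ Fern = Fern
Nim ∧ Fern = Lark
Elm ∧ Quill = Quill
Wren ∨ Quill = Quill
Lark ∨ Quill = Quill

Quill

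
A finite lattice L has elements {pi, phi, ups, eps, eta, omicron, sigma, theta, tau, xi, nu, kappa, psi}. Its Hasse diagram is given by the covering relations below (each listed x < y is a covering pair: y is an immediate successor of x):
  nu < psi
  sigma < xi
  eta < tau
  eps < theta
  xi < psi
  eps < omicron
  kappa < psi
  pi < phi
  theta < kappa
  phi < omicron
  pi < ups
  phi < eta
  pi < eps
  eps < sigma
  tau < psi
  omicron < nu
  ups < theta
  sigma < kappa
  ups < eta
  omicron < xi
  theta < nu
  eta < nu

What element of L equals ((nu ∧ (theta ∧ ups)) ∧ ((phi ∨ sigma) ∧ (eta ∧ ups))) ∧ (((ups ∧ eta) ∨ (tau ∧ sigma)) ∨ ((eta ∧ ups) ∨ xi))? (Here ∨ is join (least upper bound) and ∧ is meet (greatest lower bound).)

theta ∧ ups = ups
nu ∧ ups = ups
phi ∨ sigma = xi
eta ∧ ups = ups
xi ∧ ups = pi
ups ∧ pi = pi
ups ∧ eta = ups
tau ∧ sigma = pi
ups ∨ pi = ups
eta ∧ ups = ups
ups ∨ xi = psi
ups ∨ psi = psi
pi ∧ psi = pi

pi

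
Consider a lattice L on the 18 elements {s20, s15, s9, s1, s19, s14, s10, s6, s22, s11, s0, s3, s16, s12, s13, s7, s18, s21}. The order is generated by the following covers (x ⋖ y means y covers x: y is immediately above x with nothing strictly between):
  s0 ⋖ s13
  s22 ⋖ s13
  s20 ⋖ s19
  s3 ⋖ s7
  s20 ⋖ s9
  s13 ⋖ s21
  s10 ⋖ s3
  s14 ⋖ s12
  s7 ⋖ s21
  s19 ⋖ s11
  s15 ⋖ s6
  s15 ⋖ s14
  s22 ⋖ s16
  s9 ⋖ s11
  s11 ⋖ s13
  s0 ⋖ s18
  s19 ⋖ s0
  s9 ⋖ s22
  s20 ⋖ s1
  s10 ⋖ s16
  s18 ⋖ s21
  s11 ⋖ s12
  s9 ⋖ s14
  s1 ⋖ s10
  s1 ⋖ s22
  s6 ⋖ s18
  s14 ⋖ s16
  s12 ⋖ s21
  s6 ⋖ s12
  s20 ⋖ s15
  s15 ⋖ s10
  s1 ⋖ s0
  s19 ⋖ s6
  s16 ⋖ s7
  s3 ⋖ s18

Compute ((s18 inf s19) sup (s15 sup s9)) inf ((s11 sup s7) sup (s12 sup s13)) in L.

s12

s18 ∧ s19 = s19
s15 ∨ s9 = s14
s19 ∨ s14 = s12
s11 ∨ s7 = s21
s12 ∨ s13 = s21
s21 ∨ s21 = s21
s12 ∧ s21 = s12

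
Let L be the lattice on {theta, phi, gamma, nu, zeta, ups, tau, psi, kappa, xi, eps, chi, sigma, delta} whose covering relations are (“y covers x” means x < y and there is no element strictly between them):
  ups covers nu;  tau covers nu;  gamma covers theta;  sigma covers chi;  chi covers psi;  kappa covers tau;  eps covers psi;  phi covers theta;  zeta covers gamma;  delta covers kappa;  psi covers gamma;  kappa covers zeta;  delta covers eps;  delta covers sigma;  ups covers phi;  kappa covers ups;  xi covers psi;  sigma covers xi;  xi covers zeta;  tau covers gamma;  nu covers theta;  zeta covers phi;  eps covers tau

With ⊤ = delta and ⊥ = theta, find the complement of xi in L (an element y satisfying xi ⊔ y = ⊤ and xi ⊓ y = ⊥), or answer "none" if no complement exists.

Need y with xi ∨ y = delta and xi ∧ y = theta.
Checking each element gives: nu.

nu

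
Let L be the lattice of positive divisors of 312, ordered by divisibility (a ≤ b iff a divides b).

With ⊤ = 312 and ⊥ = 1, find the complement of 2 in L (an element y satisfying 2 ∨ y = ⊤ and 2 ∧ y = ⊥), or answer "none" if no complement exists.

For every candidate y, either 2 ∨ y ≠ 312 or 2 ∧ y ≠ 1; no complement exists.

none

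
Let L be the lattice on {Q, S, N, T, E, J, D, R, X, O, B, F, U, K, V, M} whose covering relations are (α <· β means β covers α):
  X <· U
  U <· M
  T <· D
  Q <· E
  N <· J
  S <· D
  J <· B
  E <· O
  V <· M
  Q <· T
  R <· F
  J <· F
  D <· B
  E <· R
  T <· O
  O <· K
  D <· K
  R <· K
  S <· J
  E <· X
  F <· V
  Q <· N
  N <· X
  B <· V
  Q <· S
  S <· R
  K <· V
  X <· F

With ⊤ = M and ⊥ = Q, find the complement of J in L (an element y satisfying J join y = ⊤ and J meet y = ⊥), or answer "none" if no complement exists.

For every candidate y, either J ∨ y ≠ M or J ∧ y ≠ Q; no complement exists.

none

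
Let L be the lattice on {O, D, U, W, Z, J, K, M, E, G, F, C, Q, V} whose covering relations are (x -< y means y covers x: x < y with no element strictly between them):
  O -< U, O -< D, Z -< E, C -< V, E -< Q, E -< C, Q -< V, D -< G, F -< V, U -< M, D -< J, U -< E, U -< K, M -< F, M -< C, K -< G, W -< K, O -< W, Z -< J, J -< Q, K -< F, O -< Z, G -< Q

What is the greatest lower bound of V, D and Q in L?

D

Common lower bounds of {V, D, Q}: D, O.
The greatest among these is D.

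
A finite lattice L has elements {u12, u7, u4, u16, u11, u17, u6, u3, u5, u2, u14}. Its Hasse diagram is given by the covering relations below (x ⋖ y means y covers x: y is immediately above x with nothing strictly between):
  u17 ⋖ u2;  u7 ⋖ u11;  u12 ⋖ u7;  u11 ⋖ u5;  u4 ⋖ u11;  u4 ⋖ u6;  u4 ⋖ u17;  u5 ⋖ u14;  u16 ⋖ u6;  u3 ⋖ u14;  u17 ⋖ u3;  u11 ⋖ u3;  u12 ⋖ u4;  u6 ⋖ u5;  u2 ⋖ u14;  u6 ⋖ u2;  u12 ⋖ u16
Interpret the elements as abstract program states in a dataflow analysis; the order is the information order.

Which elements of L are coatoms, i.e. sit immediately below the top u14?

u2, u3, u5

The coatoms are exactly the elements covered by u14: u2, u3, u5.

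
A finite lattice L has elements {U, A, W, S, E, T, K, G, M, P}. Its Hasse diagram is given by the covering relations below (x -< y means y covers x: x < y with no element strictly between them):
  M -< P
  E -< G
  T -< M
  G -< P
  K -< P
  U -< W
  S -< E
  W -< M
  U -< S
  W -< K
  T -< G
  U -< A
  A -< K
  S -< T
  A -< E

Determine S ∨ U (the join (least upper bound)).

Common upper bounds of {S, U}: E, G, M, P, S, T.
The least among these is S.

S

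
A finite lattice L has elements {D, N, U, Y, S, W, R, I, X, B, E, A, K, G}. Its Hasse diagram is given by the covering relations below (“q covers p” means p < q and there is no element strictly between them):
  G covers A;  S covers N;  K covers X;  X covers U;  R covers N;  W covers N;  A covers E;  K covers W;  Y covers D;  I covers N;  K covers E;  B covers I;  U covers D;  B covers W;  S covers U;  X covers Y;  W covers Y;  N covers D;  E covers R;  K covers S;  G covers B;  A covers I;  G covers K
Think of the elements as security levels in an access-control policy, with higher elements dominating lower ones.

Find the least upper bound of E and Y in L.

K

Common upper bounds of {E, Y}: G, K.
The least among these is K.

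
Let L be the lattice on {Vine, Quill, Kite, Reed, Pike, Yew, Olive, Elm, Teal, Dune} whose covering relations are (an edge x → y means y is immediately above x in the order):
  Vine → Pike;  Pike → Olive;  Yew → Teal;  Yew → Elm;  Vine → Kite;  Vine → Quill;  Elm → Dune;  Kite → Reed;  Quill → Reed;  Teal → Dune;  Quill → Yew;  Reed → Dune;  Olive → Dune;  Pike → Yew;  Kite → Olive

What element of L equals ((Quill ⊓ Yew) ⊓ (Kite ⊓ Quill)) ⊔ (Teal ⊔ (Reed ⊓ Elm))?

Quill ∧ Yew = Quill
Kite ∧ Quill = Vine
Quill ∧ Vine = Vine
Reed ∧ Elm = Quill
Teal ∨ Quill = Teal
Vine ∨ Teal = Teal

Teal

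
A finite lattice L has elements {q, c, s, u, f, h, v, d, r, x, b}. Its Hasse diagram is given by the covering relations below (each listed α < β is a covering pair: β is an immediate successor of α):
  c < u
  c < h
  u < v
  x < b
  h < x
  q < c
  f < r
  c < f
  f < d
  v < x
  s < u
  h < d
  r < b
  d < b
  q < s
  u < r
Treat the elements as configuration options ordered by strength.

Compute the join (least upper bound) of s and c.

u

Common upper bounds of {s, c}: b, r, u, v, x.
The least among these is u.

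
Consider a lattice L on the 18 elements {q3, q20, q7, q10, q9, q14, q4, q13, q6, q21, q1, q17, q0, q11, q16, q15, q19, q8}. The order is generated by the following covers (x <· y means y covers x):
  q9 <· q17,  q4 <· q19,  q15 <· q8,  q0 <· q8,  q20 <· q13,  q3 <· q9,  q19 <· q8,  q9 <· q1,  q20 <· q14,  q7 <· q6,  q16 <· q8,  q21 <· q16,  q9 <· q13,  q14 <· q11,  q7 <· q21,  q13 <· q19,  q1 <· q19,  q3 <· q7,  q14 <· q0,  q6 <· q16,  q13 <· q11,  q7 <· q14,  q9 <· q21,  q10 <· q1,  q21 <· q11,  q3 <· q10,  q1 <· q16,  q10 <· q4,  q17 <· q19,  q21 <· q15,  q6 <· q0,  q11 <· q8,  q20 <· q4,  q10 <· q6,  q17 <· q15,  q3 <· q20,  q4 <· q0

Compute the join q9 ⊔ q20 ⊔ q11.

q11

Common upper bounds of {q9, q20, q11}: q11, q8.
The least among these is q11.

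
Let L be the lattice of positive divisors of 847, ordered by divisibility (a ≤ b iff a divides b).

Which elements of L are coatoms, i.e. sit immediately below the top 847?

121, 77

The coatoms are exactly the elements covered by 847: 121, 77.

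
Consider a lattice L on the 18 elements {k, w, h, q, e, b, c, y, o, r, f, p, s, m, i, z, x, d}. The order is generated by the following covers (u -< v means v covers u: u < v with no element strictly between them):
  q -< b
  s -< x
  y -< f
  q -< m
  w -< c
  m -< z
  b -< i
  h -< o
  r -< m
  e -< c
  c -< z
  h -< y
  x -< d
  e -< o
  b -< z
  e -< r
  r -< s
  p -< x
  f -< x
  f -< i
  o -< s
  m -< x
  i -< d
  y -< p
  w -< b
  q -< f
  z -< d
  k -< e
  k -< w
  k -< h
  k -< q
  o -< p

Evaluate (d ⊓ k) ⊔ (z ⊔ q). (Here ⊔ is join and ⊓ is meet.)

z

d ∧ k = k
z ∨ q = z
k ∨ z = z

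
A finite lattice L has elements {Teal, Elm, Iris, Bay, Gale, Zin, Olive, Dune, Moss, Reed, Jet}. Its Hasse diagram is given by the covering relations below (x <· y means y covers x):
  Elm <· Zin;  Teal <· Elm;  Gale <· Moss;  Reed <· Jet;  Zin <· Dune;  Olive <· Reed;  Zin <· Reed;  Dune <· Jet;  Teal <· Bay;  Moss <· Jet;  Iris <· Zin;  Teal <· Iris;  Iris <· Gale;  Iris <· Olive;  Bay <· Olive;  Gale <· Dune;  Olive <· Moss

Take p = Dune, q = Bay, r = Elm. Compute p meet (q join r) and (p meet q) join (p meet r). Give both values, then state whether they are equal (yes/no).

Zin; Elm; no

q join r = Reed, so p meet (q join r) = Dune meet Reed = Zin.
p meet q = Teal and p meet r = Elm, so (p meet q) join (p meet r) = Teal join Elm = Elm.
Equal: no.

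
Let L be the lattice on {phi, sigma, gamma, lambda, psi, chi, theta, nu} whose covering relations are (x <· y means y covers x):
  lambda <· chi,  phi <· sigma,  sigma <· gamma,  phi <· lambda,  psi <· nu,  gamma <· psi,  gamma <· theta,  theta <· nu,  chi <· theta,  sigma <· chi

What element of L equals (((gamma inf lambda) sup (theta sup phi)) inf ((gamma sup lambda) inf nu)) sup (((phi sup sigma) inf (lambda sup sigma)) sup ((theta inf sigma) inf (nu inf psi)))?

gamma ∧ lambda = phi
theta ∨ phi = theta
phi ∨ theta = theta
gamma ∨ lambda = theta
theta ∧ nu = theta
theta ∧ theta = theta
phi ∨ sigma = sigma
lambda ∨ sigma = chi
sigma ∧ chi = sigma
theta ∧ sigma = sigma
nu ∧ psi = psi
sigma ∧ psi = sigma
sigma ∨ sigma = sigma
theta ∨ sigma = theta

theta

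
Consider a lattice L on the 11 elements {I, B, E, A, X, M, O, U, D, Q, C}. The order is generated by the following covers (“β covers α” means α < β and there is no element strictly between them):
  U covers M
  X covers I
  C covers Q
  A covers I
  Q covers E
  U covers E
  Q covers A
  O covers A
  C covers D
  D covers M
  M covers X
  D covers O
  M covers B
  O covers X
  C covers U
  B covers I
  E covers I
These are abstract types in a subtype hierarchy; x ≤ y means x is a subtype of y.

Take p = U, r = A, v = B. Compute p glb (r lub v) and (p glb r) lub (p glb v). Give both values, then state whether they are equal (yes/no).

r lub v = D, so p glb (r lub v) = U glb D = M.
p glb r = I and p glb v = B, so (p glb r) lub (p glb v) = I lub B = B.
Equal: no.

M; B; no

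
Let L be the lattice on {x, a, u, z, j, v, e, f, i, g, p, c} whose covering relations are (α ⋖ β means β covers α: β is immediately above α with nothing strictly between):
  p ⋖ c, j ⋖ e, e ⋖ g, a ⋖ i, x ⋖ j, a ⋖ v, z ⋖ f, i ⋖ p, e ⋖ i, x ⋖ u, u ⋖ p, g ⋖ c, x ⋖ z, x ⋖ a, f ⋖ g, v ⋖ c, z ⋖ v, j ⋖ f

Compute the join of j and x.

Common upper bounds of {j, x}: c, e, f, g, i, j, p.
The least among these is j.

j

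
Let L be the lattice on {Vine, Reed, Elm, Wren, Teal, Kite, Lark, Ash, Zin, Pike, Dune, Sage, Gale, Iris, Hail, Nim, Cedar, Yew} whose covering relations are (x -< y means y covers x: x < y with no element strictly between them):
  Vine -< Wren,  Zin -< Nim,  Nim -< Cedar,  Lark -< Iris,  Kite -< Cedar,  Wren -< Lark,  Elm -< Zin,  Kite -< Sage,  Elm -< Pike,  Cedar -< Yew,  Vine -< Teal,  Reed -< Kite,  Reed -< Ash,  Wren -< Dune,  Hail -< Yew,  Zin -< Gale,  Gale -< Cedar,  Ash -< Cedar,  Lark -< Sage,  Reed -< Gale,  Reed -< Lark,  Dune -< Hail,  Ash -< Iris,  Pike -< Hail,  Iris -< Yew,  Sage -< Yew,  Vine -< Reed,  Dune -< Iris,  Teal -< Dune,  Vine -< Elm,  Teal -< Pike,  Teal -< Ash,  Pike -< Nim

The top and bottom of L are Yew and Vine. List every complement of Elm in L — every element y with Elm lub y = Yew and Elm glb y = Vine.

Iris, Lark, Sage

Need y with Elm ∨ y = Yew and Elm ∧ y = Vine.
Checking each element gives: Iris, Lark, Sage.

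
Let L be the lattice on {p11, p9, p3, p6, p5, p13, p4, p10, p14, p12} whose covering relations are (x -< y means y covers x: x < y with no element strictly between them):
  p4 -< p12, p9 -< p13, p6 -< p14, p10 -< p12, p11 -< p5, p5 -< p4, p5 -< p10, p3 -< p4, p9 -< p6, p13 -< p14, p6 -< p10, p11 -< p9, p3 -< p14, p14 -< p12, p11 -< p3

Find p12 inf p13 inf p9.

p9

Common lower bounds of {p12, p13, p9}: p11, p9.
The greatest among these is p9.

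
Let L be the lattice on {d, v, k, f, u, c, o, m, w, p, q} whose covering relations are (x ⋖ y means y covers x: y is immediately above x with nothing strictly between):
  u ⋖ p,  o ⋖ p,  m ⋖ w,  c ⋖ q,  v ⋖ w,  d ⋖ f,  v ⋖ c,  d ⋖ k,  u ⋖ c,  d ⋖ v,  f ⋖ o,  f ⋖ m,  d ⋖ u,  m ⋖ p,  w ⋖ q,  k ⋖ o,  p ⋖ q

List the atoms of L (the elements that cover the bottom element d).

f, k, u, v

The atoms are exactly the elements that cover d: f, k, u, v.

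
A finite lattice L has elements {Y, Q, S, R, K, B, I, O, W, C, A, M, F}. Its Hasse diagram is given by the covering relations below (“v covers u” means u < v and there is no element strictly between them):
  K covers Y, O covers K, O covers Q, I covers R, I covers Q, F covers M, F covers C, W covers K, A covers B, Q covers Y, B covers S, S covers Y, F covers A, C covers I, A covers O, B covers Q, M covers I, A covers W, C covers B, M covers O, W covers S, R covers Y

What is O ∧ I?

Common lower bounds of {O, I}: Q, Y.
The greatest among these is Q.

Q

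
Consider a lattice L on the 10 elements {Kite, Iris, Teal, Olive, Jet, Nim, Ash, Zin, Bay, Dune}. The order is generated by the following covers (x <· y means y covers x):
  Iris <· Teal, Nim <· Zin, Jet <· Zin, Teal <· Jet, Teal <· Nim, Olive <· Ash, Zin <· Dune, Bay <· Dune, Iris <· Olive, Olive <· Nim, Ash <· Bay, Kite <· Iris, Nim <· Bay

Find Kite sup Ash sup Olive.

Ash

Common upper bounds of {Kite, Ash, Olive}: Ash, Bay, Dune.
The least among these is Ash.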